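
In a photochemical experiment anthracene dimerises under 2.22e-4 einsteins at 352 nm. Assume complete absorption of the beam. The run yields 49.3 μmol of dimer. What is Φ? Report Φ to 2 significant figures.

Φ = 0.22

Product: 49.3 μmol = 4.93e-5 mol.
Φ = 4.93e-5 mol / 2.22e-4 mol photons = 0.22.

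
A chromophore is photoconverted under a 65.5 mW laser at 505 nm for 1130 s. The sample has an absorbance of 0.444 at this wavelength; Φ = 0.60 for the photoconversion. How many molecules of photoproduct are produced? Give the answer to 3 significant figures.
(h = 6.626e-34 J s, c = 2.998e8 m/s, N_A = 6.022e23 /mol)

7.23e19 molecules

Photon energy at 505 nm: hc/λ = (6.626e-34)(2.998e8)/(505e-9) = 3.934e-19 J.
Energy delivered: (65.5 mW)(1130 s) = 74.02 J.
Photons incident: 74.02 / 3.934e-19 = 1.882e20, i.e. 1.882e20/6.022e23 = 3.125e-4 mol.
Fraction absorbed: 1 − 10^(−0.444) = 0.6403.
Photons absorbed: 0.6403 × 3.125e-4 = 2.001e-4 mol.
Product: Φ × n_abs = 0.60 × 2.001e-4 = 1.201e-4 mol.
As a count: 1.201e-4 × 6.022e23 = 7.23e19.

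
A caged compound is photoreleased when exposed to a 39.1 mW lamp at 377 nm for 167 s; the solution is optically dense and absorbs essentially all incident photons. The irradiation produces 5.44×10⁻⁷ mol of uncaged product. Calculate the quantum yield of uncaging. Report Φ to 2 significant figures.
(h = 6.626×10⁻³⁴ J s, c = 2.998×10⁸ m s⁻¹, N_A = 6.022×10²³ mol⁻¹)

Φ = 0.026

Photon energy at 377 nm: hc/λ = (6.626×10⁻³⁴)(2.998×10⁸)/(377×10⁻⁹) = 5.269×10⁻¹⁹ J.
Energy delivered: (39.1 mW)(167 s) = 6.530 J.
Photons incident: 6.530 / 5.269×10⁻¹⁹ = 1.239×10¹⁹, i.e. 1.239×10¹⁹/6.022×10²³ = 2.057×10⁻⁵ mol.
Φ = 5.44×10⁻⁷ mol / 2.057×10⁻⁵ mol photons = 0.026.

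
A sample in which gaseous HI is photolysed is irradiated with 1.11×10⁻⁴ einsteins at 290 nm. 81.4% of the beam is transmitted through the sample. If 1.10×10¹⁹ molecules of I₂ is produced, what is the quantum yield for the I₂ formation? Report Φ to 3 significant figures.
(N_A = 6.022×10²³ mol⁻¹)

Φ = 0.885

Product: 1.10×10¹⁹ / 6.022×10²³ = 1.827×10⁻⁵ mol.
Fraction absorbed: 1 − 81.4/100 = 0.1860.
Photons absorbed: 0.1860 × 1.11×10⁻⁴ = 2.065×10⁻⁵ mol.
Φ = 1.827×10⁻⁵ mol / 2.065×10⁻⁵ mol photons = 0.885.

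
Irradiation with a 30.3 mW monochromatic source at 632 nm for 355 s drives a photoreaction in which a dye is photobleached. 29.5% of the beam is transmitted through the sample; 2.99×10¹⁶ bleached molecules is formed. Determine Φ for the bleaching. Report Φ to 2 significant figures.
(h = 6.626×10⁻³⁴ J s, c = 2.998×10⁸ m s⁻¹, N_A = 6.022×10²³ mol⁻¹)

Product: 2.99×10¹⁶ / 6.022×10²³ = 4.965×10⁻⁸ mol.
Photon energy at 632 nm: hc/λ = (6.626×10⁻³⁴)(2.998×10⁸)/(632×10⁻⁹) = 3.143×10⁻¹⁹ J.
Energy delivered: (30.3 mW)(355 s) = 10.76 J.
Photons incident: 10.76 / 3.143×10⁻¹⁹ = 3.423×10¹⁹, i.e. 3.423×10¹⁹/6.022×10²³ = 5.684×10⁻⁵ mol.
Fraction absorbed: 1 − 29.5/100 = 0.7050.
Photons absorbed: 0.7050 × 5.684×10⁻⁵ = 4.007×10⁻⁵ mol.
Φ = 4.965×10⁻⁸ mol / 4.007×10⁻⁵ mol photons = 0.0012.

Φ = 0.0012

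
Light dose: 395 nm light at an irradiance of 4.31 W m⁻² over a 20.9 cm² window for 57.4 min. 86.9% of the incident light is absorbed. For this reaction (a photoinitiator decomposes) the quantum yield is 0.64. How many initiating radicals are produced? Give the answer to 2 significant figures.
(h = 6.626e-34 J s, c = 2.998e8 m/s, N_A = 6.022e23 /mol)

3.4e19 initiating radicals

Photon energy at 395 nm: hc/λ = (6.626e-34)(2.998e8)/(395e-9) = 5.029e-19 J.
Energy delivered: (4.31 W m⁻²)(20.9e-4 m²)(3444 s) = 31.02 J.
Photons incident: 31.02 / 5.029e-19 = 6.168e19, i.e. 6.168e19/6.022e23 = 1.024e-4 mol.
Photons absorbed: 0.869 × 1.024e-4 = 8.899e-5 mol.
Product: Φ × n_abs = 0.64 × 8.899e-5 = 5.695e-5 mol.
As a count: 5.695e-5 × 6.022e23 = 3.4e19.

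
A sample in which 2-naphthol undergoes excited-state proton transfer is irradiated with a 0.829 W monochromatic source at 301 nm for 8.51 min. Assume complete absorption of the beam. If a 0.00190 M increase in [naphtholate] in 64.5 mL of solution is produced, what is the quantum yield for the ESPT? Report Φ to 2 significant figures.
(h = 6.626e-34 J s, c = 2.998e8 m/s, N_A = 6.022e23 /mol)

Φ = 0.12

Product: (0.00190 M)(0.0645 L) = 1.226e-4 mol.
Photon energy at 301 nm: hc/λ = (6.626e-34)(2.998e8)/(301e-9) = 6.600e-19 J.
Energy delivered: (0.829 W)(510.6 s) = 423.3 J.
Photons incident: 423.3 / 6.600e-19 = 6.414e20, i.e. 6.414e20/6.022e23 = 0.001065 mol.
Φ = 1.226e-4 mol / 0.001065 mol photons = 0.12.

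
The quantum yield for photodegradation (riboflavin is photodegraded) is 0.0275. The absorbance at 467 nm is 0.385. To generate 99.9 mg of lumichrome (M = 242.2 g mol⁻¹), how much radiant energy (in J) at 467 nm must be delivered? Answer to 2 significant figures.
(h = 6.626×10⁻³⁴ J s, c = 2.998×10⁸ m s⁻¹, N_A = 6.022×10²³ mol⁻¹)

Product: 99.9 mg / 242.2 g mol⁻¹ = 4.125×10⁻⁴ mol.
Photons that must be absorbed: 4.125×10⁻⁴ / 0.0275 = 0.01500 mol.
Fraction absorbed: 1 − 10^(−0.385) = 0.5879.
Incident photons needed: 0.01500 / 0.5879 = 0.02551 mol.
Photon energy: hc/λ = 4.254×10⁻¹⁹ J; per mole, 2.562×10⁵ J mol⁻¹.
Energy required: 0.02551 × 2.562×10⁵ = 6500 J.

6500 J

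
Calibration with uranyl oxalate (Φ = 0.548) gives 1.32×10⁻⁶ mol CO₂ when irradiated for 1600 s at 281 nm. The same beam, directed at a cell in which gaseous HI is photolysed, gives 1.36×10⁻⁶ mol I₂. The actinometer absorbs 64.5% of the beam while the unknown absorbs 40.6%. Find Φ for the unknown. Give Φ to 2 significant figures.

Photons absorbed by the actinometer: 1.32×10⁻⁶ / 0.548 = 2.409×10⁻⁶ mol.
Incident flux: 2.409×10⁻⁶ / 0.645 = 3.735×10⁻⁶ einstein.
Absorbed by unknown: 0.406 × 3.735×10⁻⁶ = 1.516×10⁻⁶ mol.
Φ(unknown) = 1.36×10⁻⁶ / 1.516×10⁻⁶ = 0.90.

Φ = 0.90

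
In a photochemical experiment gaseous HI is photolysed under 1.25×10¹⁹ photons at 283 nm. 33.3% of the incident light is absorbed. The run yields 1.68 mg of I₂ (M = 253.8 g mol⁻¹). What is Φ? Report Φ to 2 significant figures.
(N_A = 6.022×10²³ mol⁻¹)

Φ = 0.96

Product: 1.68 mg / 253.8 g mol⁻¹ = 6.619×10⁻⁶ mol.
Moles of photons: 1.25×10¹⁹ / 6.022×10²³ = 2.076×10⁻⁵ mol.
Photons absorbed: 0.333 × 2.076×10⁻⁵ = 6.913×10⁻⁶ mol.
Φ = 6.619×10⁻⁶ mol / 6.913×10⁻⁶ mol photons = 0.96.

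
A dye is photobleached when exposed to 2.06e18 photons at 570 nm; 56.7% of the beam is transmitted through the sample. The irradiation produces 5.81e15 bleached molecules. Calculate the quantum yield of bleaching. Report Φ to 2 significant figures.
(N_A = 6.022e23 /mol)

Product: 5.81e15 / 6.022e23 = 9.648e-9 mol.
Moles of photons: 2.06e18 / 6.022e23 = 3.421e-6 mol.
Fraction absorbed: 1 − 56.7/100 = 0.4330.
Photons absorbed: 0.4330 × 3.421e-6 = 1.481e-6 mol.
Φ = 9.648e-9 mol / 1.481e-6 mol photons = 0.0065.

Φ = 0.0065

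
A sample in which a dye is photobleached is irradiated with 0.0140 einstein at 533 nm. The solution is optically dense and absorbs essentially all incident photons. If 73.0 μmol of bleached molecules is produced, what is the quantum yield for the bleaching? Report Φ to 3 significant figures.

Φ = 0.00521

Product: 73.0 μmol = 7.30×10⁻⁵ mol.
Φ = 7.30×10⁻⁵ mol / 0.0140 mol photons = 0.00521.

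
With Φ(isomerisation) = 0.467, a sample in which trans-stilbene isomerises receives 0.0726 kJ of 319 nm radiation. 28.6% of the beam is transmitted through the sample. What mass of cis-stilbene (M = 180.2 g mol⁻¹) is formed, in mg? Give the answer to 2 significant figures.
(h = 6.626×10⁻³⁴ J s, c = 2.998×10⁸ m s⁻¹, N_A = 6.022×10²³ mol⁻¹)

12 mg

Photon energy at 319 nm: hc/λ = (6.626×10⁻³⁴)(2.998×10⁸)/(319×10⁻⁹) = 6.227×10⁻¹⁹ J.
Incident energy: 0.0726 kJ = 72.6 J.
Photons incident: 72.6 / 6.227×10⁻¹⁹ = 1.166×10²⁰, i.e. 1.166×10²⁰/6.022×10²³ = 1.936×10⁻⁴ mol.
Fraction absorbed: 1 − 28.6/100 = 0.7140.
Photons absorbed: 0.7140 × 1.936×10⁻⁴ = 1.382×10⁻⁴ mol.
Product: Φ × n_abs = 0.467 × 1.382×10⁻⁴ = 6.454×10⁻⁵ mol.
Mass: 6.454×10⁻⁵ × 180.2 = 0.01163 g = 12 mg.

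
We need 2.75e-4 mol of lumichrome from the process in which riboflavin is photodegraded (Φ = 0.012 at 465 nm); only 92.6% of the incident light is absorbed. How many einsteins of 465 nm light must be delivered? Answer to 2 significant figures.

0.025 einstein

Photons that must be absorbed: 2.75e-4 / 0.012 = 0.02292 mol.
Incident photons needed: 0.02292 / 0.926 = 0.02475 mol.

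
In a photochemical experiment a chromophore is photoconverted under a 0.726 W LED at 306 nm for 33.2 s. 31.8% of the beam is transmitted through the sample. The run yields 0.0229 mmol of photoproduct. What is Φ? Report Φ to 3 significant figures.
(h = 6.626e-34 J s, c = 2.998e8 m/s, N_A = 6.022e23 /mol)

Product: 0.0229 mmol = 2.29e-5 mol.
Photon energy at 306 nm: hc/λ = (6.626e-34)(2.998e8)/(306e-9) = 6.492e-19 J.
Energy delivered: (0.726 W)(33.2 s) = 24.10 J.
Photons incident: 24.10 / 6.492e-19 = 3.712e19, i.e. 3.712e19/6.022e23 = 6.164e-5 mol.
Fraction absorbed: 1 − 31.8/100 = 0.6820.
Photons absorbed: 0.6820 × 6.164e-5 = 4.204e-5 mol.
Φ = 2.29e-5 mol / 4.204e-5 mol photons = 0.545.

Φ = 0.545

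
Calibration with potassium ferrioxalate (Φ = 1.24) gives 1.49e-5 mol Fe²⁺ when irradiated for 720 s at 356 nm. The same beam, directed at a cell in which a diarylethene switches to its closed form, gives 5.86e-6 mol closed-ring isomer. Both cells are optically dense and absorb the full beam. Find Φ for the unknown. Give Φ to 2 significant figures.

Φ = 0.49

Photons absorbed by the actinometer: 1.49e-5 / 1.24 = 1.202e-5 mol.
Φ(unknown) = 5.86e-6 / 1.202e-5 = 0.49.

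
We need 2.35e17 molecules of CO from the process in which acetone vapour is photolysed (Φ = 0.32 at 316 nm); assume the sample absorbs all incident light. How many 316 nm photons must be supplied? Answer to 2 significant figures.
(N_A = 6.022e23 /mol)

7.3e17 photons

Product: 2.35e17 / 6.022e23 = 3.902e-7 mol.
Photons that must be absorbed: 3.902e-7 / 0.32 = 1.219e-6 mol.
Photon count: 1.219e-6 × 6.022e23 = 7.3e17.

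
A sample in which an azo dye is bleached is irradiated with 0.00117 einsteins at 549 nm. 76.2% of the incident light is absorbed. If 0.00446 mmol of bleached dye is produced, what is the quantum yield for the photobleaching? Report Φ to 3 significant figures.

Φ = 0.00500

Product: 0.00446 mmol = 4.46e-6 mol.
Photons absorbed: 0.762 × 0.00117 = 8.915e-4 mol.
Φ = 4.46e-6 mol / 8.915e-4 mol photons = 0.00500.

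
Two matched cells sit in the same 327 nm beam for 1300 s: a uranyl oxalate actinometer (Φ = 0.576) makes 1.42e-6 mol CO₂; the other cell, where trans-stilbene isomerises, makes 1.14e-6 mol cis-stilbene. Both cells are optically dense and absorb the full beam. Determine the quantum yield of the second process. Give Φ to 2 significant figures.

Φ = 0.46

Photons absorbed by the actinometer: 1.42e-6 / 0.576 = 2.465e-6 mol.
Φ(unknown) = 1.14e-6 / 2.465e-6 = 0.46.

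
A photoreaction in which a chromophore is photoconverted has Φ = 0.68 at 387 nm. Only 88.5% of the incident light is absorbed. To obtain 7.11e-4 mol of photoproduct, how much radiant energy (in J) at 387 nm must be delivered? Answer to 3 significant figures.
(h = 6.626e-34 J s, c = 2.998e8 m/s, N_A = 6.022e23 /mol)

Photons that must be absorbed: 7.11e-4 / 0.68 = 0.001046 mol.
Incident photons needed: 0.001046 / 0.885 = 0.001182 mol.
Photon energy: hc/λ = 5.133e-19 J; per mole, 3.091e5 J mol⁻¹.
Energy required: 0.001182 × 3.091e5 = 365 J.

365 J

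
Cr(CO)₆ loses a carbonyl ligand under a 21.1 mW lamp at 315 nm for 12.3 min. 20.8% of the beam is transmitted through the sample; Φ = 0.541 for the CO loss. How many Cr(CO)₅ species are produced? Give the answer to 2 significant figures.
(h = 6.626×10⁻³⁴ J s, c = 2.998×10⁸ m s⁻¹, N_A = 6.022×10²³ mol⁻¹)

1.1×10¹⁹ species

Photon energy at 315 nm: hc/λ = (6.626×10⁻³⁴)(2.998×10⁸)/(315×10⁻⁹) = 6.306×10⁻¹⁹ J.
Energy delivered: (21.1 mW)(738 s) = 15.57 J.
Photons incident: 15.57 / 6.306×10⁻¹⁹ = 2.469×10¹⁹, i.e. 2.469×10¹⁹/6.022×10²³ = 4.100×10⁻⁵ mol.
Fraction absorbed: 1 − 20.8/100 = 0.7920.
Photons absorbed: 0.7920 × 4.100×10⁻⁵ = 3.247×10⁻⁵ mol.
Product: Φ × n_abs = 0.541 × 3.247×10⁻⁵ = 1.757×10⁻⁵ mol.
As a count: 1.757×10⁻⁵ × 6.022×10²³ = 1.1×10¹⁹.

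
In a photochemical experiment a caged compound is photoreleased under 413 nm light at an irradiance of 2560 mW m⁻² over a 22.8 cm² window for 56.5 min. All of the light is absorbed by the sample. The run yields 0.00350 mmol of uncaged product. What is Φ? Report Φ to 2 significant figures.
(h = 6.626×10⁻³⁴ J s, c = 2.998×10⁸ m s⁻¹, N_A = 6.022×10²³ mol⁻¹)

Product: 0.00350 mmol = 3.50×10⁻⁶ mol.
Photon energy at 413 nm: hc/λ = (6.626×10⁻³⁴)(2.998×10⁸)/(413×10⁻⁹) = 4.810×10⁻¹⁹ J.
Energy delivered: (2560 mW m⁻²)(22.8×10⁻⁴ m²)(3390 s) = 19.79 J.
Photons incident: 19.79 / 4.810×10⁻¹⁹ = 4.114×10¹⁹, i.e. 4.114×10¹⁹/6.022×10²³ = 6.832×10⁻⁵ mol.
Φ = 3.50×10⁻⁶ mol / 6.832×10⁻⁵ mol photons = 0.051.

Φ = 0.051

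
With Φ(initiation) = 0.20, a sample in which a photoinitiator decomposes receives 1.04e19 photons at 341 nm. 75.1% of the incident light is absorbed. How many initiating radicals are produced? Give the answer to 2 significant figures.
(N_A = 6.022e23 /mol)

Moles of photons: 1.04e19 / 6.022e23 = 1.727e-5 mol.
Photons absorbed: 0.751 × 1.727e-5 = 1.297e-5 mol.
Product: Φ × n_abs = 0.20 × 1.297e-5 = 2.594e-6 mol.
As a count: 2.594e-6 × 6.022e23 = 1.6e18.

1.6e18 initiating radicals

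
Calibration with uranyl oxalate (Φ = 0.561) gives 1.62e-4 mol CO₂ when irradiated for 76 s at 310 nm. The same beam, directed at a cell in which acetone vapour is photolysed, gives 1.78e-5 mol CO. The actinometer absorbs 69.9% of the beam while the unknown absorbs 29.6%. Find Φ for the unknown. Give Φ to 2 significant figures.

Φ = 0.15

Photons absorbed by the actinometer: 1.62e-4 / 0.561 = 2.888e-4 mol.
Incident flux: 2.888e-4 / 0.699 = 4.132e-4 einstein.
Absorbed by unknown: 0.296 × 4.132e-4 = 1.223e-4 mol.
Φ(unknown) = 1.78e-5 / 1.223e-4 = 0.15.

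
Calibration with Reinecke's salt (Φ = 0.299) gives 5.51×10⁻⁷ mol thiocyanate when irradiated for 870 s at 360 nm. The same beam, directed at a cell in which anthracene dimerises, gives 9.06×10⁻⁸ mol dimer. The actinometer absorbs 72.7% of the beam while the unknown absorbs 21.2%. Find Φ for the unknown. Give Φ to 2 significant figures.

Φ = 0.17

Photons absorbed by the actinometer: 5.51×10⁻⁷ / 0.299 = 1.843×10⁻⁶ mol.
Incident flux: 1.843×10⁻⁶ / 0.727 = 2.535×10⁻⁶ einstein.
Absorbed by unknown: 0.212 × 2.535×10⁻⁶ = 5.374×10⁻⁷ mol.
Φ(unknown) = 9.06×10⁻⁸ / 5.374×10⁻⁷ = 0.17.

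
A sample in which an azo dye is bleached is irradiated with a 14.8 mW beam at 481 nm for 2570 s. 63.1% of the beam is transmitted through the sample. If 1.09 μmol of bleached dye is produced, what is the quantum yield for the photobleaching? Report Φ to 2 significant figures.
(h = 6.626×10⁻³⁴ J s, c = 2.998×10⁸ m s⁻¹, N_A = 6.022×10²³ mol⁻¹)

Product: 1.09 μmol = 1.09×10⁻⁶ mol.
Photon energy at 481 nm: hc/λ = (6.626×10⁻³⁴)(2.998×10⁸)/(481×10⁻⁹) = 4.130×10⁻¹⁹ J.
Energy delivered: (14.8 mW)(2570 s) = 38.04 J.
Photons incident: 38.04 / 4.130×10⁻¹⁹ = 9.211×10¹⁹, i.e. 9.211×10¹⁹/6.022×10²³ = 1.530×10⁻⁴ mol.
Fraction absorbed: 1 − 63.1/100 = 0.3690.
Photons absorbed: 0.3690 × 1.530×10⁻⁴ = 5.646×10⁻⁵ mol.
Φ = 1.09×10⁻⁶ mol / 5.646×10⁻⁵ mol photons = 0.019.

Φ = 0.019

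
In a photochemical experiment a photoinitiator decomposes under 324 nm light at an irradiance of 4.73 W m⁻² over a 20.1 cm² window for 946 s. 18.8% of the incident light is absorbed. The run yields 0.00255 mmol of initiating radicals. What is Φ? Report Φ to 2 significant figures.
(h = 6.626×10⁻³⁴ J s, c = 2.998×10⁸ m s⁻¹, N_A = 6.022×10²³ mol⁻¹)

Φ = 0.56

Product: 0.00255 mmol = 2.55×10⁻⁶ mol.
Photon energy at 324 nm: hc/λ = (6.626×10⁻³⁴)(2.998×10⁸)/(324×10⁻⁹) = 6.131×10⁻¹⁹ J.
Energy delivered: (4.73 W m⁻²)(20.1×10⁻⁴ m²)(946 s) = 8.994 J.
Photons incident: 8.994 / 6.131×10⁻¹⁹ = 1.467×10¹⁹, i.e. 1.467×10¹⁹/6.022×10²³ = 2.436×10⁻⁵ mol.
Photons absorbed: 0.188 × 2.436×10⁻⁵ = 4.580×10⁻⁶ mol.
Φ = 2.55×10⁻⁶ mol / 4.580×10⁻⁶ mol photons = 0.56.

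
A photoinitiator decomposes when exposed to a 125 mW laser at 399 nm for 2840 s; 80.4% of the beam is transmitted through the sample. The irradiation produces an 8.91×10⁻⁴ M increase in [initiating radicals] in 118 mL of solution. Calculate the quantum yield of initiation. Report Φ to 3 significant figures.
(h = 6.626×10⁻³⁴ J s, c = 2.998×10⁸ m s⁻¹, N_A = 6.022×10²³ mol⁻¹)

Product: (8.91×10⁻⁴ M)(0.118 L) = 1.051×10⁻⁴ mol.
Photon energy at 399 nm: hc/λ = (6.626×10⁻³⁴)(2.998×10⁸)/(399×10⁻⁹) = 4.979×10⁻¹⁹ J.
Energy delivered: (125 mW)(2840 s) = 355.0 J.
Photons incident: 355.0 / 4.979×10⁻¹⁹ = 7.130×10²⁰, i.e. 7.130×10²⁰/6.022×10²³ = 0.001184 mol.
Fraction absorbed: 1 − 80.4/100 = 0.1960.
Photons absorbed: 0.1960 × 0.001184 = 2.321×10⁻⁴ mol.
Φ = 1.051×10⁻⁴ mol / 2.321×10⁻⁴ mol photons = 0.453.

Φ = 0.453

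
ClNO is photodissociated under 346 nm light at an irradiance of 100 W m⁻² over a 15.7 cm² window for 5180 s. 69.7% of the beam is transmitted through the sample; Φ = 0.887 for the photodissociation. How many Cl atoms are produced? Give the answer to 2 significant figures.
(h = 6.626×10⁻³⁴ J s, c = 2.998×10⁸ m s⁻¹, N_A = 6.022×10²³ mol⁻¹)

Photon energy at 346 nm: hc/λ = (6.626×10⁻³⁴)(2.998×10⁸)/(346×10⁻⁹) = 5.741×10⁻¹⁹ J.
Energy delivered: (100 W m⁻²)(15.7×10⁻⁴ m²)(5180 s) = 813.3 J.
Photons incident: 813.3 / 5.741×10⁻¹⁹ = 1.417×10²¹, i.e. 1.417×10²¹/6.022×10²³ = 0.002353 mol.
Fraction absorbed: 1 − 69.7/100 = 0.3030.
Photons absorbed: 0.3030 × 0.002353 = 7.130×10⁻⁴ mol.
Product: Φ × n_abs = 0.887 × 7.130×10⁻⁴ = 6.324×10⁻⁴ mol.
As a count: 6.324×10⁻⁴ × 6.022×10²³ = 3.8×10²⁰.

3.8×10²⁰ atoms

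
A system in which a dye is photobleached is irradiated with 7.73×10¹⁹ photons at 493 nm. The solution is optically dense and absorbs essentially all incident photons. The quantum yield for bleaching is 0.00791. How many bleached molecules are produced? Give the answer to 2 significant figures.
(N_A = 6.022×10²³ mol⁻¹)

Moles of photons: 7.73×10¹⁹ / 6.022×10²³ = 1.284×10⁻⁴ mol.
Product: Φ × n_abs = 0.00791 × 1.284×10⁻⁴ = 1.016×10⁻⁶ mol.
As a count: 1.016×10⁻⁶ × 6.022×10²³ = 6.1×10¹⁷.

6.1×10¹⁷ bleached molecules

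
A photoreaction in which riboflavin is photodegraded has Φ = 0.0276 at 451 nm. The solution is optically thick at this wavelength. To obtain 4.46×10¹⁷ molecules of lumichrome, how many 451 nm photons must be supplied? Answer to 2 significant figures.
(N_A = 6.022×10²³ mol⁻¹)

Product: 4.46×10¹⁷ / 6.022×10²³ = 7.406×10⁻⁷ mol.
Photons that must be absorbed: 7.406×10⁻⁷ / 0.0276 = 2.683×10⁻⁵ mol.
Photon count: 2.683×10⁻⁵ × 6.022×10²³ = 1.6×10¹⁹.

1.6×10¹⁹ photons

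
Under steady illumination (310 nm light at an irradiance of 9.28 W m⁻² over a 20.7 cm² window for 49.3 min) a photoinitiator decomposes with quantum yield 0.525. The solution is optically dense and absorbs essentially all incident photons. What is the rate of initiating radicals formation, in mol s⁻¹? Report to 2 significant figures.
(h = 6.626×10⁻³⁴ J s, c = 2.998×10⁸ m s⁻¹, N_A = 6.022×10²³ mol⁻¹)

Photon energy at 310 nm: hc/λ = (6.626×10⁻³⁴)(2.998×10⁸)/(310×10⁻⁹) = 6.408×10⁻¹⁹ J.
Energy delivered: (9.28 W m⁻²)(20.7×10⁻⁴ m²)(2958 s) = 56.82 J.
Photons incident: 56.82 / 6.408×10⁻¹⁹ = 8.867×10¹⁹, i.e. 8.867×10¹⁹/6.022×10²³ = 1.472×10⁻⁴ mol.
Product formed: 0.525 × 1.472×10⁻⁴ = 7.728×10⁻⁵ mol.
Rate: 7.728×10⁻⁵ / 2958 s = 2.6×10⁻⁸ mol s⁻¹.

2.6×10⁻⁸ mol s⁻¹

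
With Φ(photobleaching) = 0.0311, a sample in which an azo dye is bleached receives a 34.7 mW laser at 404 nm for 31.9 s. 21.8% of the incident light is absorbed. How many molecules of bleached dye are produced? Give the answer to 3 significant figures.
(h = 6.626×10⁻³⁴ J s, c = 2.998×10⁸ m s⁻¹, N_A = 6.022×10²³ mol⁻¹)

Photon energy at 404 nm: hc/λ = (6.626×10⁻³⁴)(2.998×10⁸)/(404×10⁻⁹) = 4.917×10⁻¹⁹ J.
Energy delivered: (34.7 mW)(31.9 s) = 1.107 J.
Photons incident: 1.107 / 4.917×10⁻¹⁹ = 2.251×10¹⁸, i.e. 2.251×10¹⁸/6.022×10²³ = 3.738×10⁻⁶ mol.
Photons absorbed: 0.218 × 3.738×10⁻⁶ = 8.149×10⁻⁷ mol.
Product: Φ × n_abs = 0.0311 × 8.149×10⁻⁷ = 2.534×10⁻⁸ mol.
As a count: 2.534×10⁻⁸ × 6.022×10²³ = 1.53×10¹⁶.

1.53×10¹⁶ molecules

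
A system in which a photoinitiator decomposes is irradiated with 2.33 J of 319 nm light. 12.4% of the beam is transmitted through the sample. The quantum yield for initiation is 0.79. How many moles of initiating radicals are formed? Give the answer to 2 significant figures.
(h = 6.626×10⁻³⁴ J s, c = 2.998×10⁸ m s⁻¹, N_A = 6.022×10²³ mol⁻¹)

Photon energy at 319 nm: hc/λ = (6.626×10⁻³⁴)(2.998×10⁸)/(319×10⁻⁹) = 6.227×10⁻¹⁹ J.
Photons incident: 2.33 / 6.227×10⁻¹⁹ = 3.742×10¹⁸, i.e. 3.742×10¹⁸/6.022×10²³ = 6.214×10⁻⁶ mol.
Fraction absorbed: 1 − 12.4/100 = 0.8760.
Photons absorbed: 0.8760 × 6.214×10⁻⁶ = 5.443×10⁻⁶ mol.
Product: Φ × n_abs = 0.79 × 5.443×10⁻⁶ = 4.300×10⁻⁶ mol.

4.3×10⁻⁶ mol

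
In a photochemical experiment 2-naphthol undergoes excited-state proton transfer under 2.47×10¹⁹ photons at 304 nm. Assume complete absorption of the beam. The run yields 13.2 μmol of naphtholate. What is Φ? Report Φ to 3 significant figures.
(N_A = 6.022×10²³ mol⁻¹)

Φ = 0.322

Product: 13.2 μmol = 1.32×10⁻⁵ mol.
Moles of photons: 2.47×10¹⁹ / 6.022×10²³ = 4.102×10⁻⁵ mol.
Φ = 1.32×10⁻⁵ mol / 4.102×10⁻⁵ mol photons = 0.322.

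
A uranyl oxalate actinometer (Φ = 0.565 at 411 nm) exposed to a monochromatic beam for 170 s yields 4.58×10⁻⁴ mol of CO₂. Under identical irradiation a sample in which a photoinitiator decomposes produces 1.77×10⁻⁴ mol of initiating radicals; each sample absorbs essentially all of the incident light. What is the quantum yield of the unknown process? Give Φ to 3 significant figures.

Φ = 0.218

Photons absorbed by the actinometer: 4.58×10⁻⁴ / 0.565 = 8.106×10⁻⁴ mol.
Φ(unknown) = 1.77×10⁻⁴ / 8.106×10⁻⁴ = 0.218.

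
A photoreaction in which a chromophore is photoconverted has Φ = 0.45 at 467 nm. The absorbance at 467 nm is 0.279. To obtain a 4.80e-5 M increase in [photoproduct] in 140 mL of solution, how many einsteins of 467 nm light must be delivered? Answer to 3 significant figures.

Product: (4.80e-5 M)(0.14 L) = 6.720e-6 mol.
Photons that must be absorbed: 6.720e-6 / 0.45 = 1.493e-5 mol.
Fraction absorbed: 1 − 10^(−0.279) = 0.4740.
Incident photons needed: 1.493e-5 / 0.4740 = 3.150e-5 mol.

3.15e-5 einstein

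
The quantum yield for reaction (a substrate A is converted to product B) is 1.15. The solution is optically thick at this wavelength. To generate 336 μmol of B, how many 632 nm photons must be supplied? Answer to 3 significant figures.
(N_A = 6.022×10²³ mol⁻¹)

1.76×10²⁰ photons

Product: 336 μmol = 3.36×10⁻⁴ mol.
Photons that must be absorbed: 3.36×10⁻⁴ / 1.15 = 2.922×10⁻⁴ mol.
Photon count: 2.922×10⁻⁴ × 6.022×10²³ = 1.76×10²⁰.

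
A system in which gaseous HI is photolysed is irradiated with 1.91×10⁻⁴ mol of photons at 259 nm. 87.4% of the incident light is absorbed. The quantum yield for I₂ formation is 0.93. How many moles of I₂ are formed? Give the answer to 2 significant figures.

1.6×10⁻⁴ mol

Photons absorbed: 0.874 × 1.91×10⁻⁴ = 1.669×10⁻⁴ mol.
Product: Φ × n_abs = 0.93 × 1.669×10⁻⁴ = 1.552×10⁻⁴ mol.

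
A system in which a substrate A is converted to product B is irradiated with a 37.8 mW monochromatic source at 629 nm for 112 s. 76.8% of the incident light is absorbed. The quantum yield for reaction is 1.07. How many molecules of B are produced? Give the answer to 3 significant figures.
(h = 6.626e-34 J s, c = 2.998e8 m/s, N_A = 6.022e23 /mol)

Photon energy at 629 nm: hc/λ = (6.626e-34)(2.998e8)/(629e-9) = 3.158e-19 J.
Energy delivered: (37.8 mW)(112 s) = 4.234 J.
Photons incident: 4.234 / 3.158e-19 = 1.341e19, i.e. 1.341e19/6.022e23 = 2.227e-5 mol.
Photons absorbed: 0.768 × 2.227e-5 = 1.710e-5 mol.
Product: Φ × n_abs = 1.07 × 1.710e-5 = 1.830e-5 mol.
As a count: 1.830e-5 × 6.022e23 = 1.10e19.

1.10e19 molecules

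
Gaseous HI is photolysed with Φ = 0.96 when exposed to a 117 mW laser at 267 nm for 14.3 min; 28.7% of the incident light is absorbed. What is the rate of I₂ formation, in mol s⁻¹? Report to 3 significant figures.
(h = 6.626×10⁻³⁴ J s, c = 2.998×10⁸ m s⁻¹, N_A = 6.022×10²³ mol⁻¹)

7.19×10⁻⁸ mol s⁻¹

Photon energy at 267 nm: hc/λ = (6.626×10⁻³⁴)(2.998×10⁸)/(267×10⁻⁹) = 7.440×10⁻¹⁹ J.
Energy delivered: (117 mW)(858 s) = 100.4 J.
Photons incident: 100.4 / 7.440×10⁻¹⁹ = 1.349×10²⁰, i.e. 1.349×10²⁰/6.022×10²³ = 2.240×10⁻⁴ mol.
Photons absorbed: 0.287 × 2.240×10⁻⁴ = 6.429×10⁻⁵ mol.
Product formed: 0.96 × 6.429×10⁻⁵ = 6.172×10⁻⁵ mol.
Rate: 6.172×10⁻⁵ / 858 s = 7.19×10⁻⁸ mol s⁻¹.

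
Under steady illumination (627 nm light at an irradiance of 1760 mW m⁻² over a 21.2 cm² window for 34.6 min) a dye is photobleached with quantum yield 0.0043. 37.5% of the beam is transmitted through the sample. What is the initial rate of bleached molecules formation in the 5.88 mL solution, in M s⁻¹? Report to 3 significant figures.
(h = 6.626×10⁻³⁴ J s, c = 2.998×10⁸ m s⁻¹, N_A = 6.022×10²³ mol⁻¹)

8.94×10⁻⁹ M s⁻¹

Photon energy at 627 nm: hc/λ = (6.626×10⁻³⁴)(2.998×10⁸)/(627×10⁻⁹) = 3.168×10⁻¹⁹ J.
Energy delivered: (1760 mW m⁻²)(21.2×10⁻⁴ m²)(2076 s) = 7.746 J.
Photons incident: 7.746 / 3.168×10⁻¹⁹ = 2.445×10¹⁹, i.e. 2.445×10¹⁹/6.022×10²³ = 4.060×10⁻⁵ mol.
Fraction absorbed: 1 − 37.5/100 = 0.6250.
Photons absorbed: 0.6250 × 4.060×10⁻⁵ = 2.538×10⁻⁵ mol.
Product formed: 0.0043 × 2.538×10⁻⁵ = 1.091×10⁻⁷ mol.
Rate: 1.091×10⁻⁷ mol / (2076 s × 0.00588 L) = 8.94×10⁻⁹ M s⁻¹.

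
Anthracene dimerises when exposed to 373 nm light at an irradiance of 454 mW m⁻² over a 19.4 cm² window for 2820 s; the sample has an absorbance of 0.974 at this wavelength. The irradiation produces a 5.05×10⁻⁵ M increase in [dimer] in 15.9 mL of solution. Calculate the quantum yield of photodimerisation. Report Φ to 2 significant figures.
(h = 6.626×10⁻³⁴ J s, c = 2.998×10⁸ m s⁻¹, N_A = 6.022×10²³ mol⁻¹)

Φ = 0.12

Product: (5.05×10⁻⁵ M)(0.0159 L) = 8.030×10⁻⁷ mol.
Photon energy at 373 nm: hc/λ = (6.626×10⁻³⁴)(2.998×10⁸)/(373×10⁻⁹) = 5.326×10⁻¹⁹ J.
Energy delivered: (454 mW m⁻²)(19.4×10⁻⁴ m²)(2820 s) = 2.484 J.
Photons incident: 2.484 / 5.326×10⁻¹⁹ = 4.664×10¹⁸, i.e. 4.664×10¹⁸/6.022×10²³ = 7.745×10⁻⁶ mol.
Fraction absorbed: 1 − 10^(−0.974) = 0.8938.
Photons absorbed: 0.8938 × 7.745×10⁻⁶ = 6.922×10⁻⁶ mol.
Φ = 8.030×10⁻⁷ mol / 6.922×10⁻⁶ mol photons = 0.12.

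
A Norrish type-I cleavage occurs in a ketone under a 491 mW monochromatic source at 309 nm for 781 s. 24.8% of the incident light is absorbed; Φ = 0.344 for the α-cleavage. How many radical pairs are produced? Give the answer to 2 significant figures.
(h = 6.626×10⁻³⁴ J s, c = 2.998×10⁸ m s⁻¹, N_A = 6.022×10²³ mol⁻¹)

5.1×10¹⁹ radical pairs

Photon energy at 309 nm: hc/λ = (6.626×10⁻³⁴)(2.998×10⁸)/(309×10⁻⁹) = 6.429×10⁻¹⁹ J.
Energy delivered: (491 mW)(781 s) = 383.5 J.
Photons incident: 383.5 / 6.429×10⁻¹⁹ = 5.965×10²⁰, i.e. 5.965×10²⁰/6.022×10²³ = 9.905×10⁻⁴ mol.
Photons absorbed: 0.248 × 9.905×10⁻⁴ = 2.456×10⁻⁴ mol.
Product: Φ × n_abs = 0.344 × 2.456×10⁻⁴ = 8.449×10⁻⁵ mol.
As a count: 8.449×10⁻⁵ × 6.022×10²³ = 5.1×10¹⁹.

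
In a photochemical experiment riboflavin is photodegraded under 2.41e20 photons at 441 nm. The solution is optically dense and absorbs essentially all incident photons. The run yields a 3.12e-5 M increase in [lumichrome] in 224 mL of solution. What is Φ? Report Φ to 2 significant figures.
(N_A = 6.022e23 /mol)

Φ = 0.017

Product: (3.12e-5 M)(0.224 L) = 6.989e-6 mol.
Moles of photons: 2.41e20 / 6.022e23 = 4.002e-4 mol.
Φ = 6.989e-6 mol / 4.002e-4 mol photons = 0.017.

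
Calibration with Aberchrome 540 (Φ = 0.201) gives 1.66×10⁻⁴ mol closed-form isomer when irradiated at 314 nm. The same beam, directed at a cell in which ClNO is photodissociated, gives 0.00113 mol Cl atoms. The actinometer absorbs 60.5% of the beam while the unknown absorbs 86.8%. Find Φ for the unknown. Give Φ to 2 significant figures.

Photons absorbed by the actinometer: 1.66×10⁻⁴ / 0.201 = 8.259×10⁻⁴ mol.
Incident flux: 8.259×10⁻⁴ / 0.605 = 0.001365 einstein.
Absorbed by unknown: 0.868 × 0.001365 = 0.001185 mol.
Φ(unknown) = 0.00113 / 0.001185 = 0.95.

Φ = 0.95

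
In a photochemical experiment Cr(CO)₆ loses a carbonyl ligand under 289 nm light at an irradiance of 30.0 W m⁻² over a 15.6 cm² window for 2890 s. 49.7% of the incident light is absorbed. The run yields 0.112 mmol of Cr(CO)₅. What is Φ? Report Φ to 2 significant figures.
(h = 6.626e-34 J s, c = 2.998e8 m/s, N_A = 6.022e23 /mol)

Φ = 0.69

Product: 0.112 mmol = 1.12e-4 mol.
Photon energy at 289 nm: hc/λ = (6.626e-34)(2.998e8)/(289e-9) = 6.874e-19 J.
Energy delivered: (30.0 W m⁻²)(15.6e-4 m²)(2890 s) = 135.3 J.
Photons incident: 135.3 / 6.874e-19 = 1.968e20, i.e. 1.968e20/6.022e23 = 3.268e-4 mol.
Photons absorbed: 0.497 × 3.268e-4 = 1.624e-4 mol.
Φ = 1.12e-4 mol / 1.624e-4 mol photons = 0.69.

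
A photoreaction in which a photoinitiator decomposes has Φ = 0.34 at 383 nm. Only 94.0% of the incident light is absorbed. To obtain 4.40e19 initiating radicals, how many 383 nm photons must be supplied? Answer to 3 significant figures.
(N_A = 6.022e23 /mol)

Product: 4.40e19 / 6.022e23 = 7.307e-5 mol.
Photons that must be absorbed: 7.307e-5 / 0.34 = 2.149e-4 mol.
Incident photons needed: 2.149e-4 / 0.940 = 2.286e-4 mol.
Photon count: 2.286e-4 × 6.022e23 = 1.38e20.

1.38e20 photons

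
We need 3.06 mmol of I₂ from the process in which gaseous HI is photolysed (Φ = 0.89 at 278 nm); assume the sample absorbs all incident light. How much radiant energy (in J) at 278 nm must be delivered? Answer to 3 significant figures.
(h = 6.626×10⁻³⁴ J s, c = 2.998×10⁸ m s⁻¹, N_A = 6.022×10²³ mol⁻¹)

1480 J

Product: 3.06 mmol = 0.00306 mol.
Photons that must be absorbed: 0.00306 / 0.89 = 0.003438 mol.
Photon energy: hc/λ = 7.146×10⁻¹⁹ J; per mole, 4.303×10⁵ J mol⁻¹.
Energy required: 0.003438 × 4.303×10⁵ = 1480 J.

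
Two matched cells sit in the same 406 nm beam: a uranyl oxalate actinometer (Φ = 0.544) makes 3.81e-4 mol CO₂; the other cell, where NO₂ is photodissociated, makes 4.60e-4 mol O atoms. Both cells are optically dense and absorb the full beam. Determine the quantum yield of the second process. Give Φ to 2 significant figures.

Photons absorbed by the actinometer: 3.81e-4 / 0.544 = 7.004e-4 mol.
Φ(unknown) = 4.60e-4 / 7.004e-4 = 0.66.

Φ = 0.66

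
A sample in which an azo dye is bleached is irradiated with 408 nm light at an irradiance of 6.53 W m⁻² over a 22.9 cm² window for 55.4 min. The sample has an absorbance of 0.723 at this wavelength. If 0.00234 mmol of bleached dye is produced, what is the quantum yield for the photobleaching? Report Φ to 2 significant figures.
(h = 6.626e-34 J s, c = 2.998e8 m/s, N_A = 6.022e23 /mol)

Φ = 0.017

Product: 0.00234 mmol = 2.34e-6 mol.
Photon energy at 408 nm: hc/λ = (6.626e-34)(2.998e8)/(408e-9) = 4.869e-19 J.
Energy delivered: (6.53 W m⁻²)(22.9e-4 m²)(3324 s) = 49.71 J.
Photons incident: 49.71 / 4.869e-19 = 1.021e20, i.e. 1.021e20/6.022e23 = 1.695e-4 mol.
Fraction absorbed: 1 − 10^(−0.723) = 0.8108.
Photons absorbed: 0.8108 × 1.695e-4 = 1.374e-4 mol.
Φ = 2.34e-6 mol / 1.374e-4 mol photons = 0.017.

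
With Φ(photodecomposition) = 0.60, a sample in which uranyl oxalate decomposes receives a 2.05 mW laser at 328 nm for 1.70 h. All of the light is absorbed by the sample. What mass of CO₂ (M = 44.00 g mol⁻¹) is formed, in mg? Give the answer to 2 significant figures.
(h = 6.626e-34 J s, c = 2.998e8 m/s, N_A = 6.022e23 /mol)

Photon energy at 328 nm: hc/λ = (6.626e-34)(2.998e8)/(328e-9) = 6.056e-19 J.
Energy delivered: (2.05 mW)(6120 s) = 12.55 J.
Photons incident: 12.55 / 6.056e-19 = 2.072e19, i.e. 2.072e19/6.022e23 = 3.441e-5 mol.
Product: Φ × n_abs = 0.60 × 3.441e-5 = 2.065e-5 mol.
Mass: 2.065e-5 × 44.00 = 9.086e-4 g = 0.91 mg.

0.91 mg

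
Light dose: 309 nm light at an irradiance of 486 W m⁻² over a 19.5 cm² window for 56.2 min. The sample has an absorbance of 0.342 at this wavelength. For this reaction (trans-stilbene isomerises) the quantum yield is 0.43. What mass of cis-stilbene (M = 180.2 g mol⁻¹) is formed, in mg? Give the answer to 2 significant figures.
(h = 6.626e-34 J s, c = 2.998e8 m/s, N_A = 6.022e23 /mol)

Photon energy at 309 nm: hc/λ = (6.626e-34)(2.998e8)/(309e-9) = 6.429e-19 J.
Energy delivered: (486 W m⁻²)(19.5e-4 m²)(3372 s) = 3196 J.
Photons incident: 3196 / 6.429e-19 = 4.971e21, i.e. 4.971e21/6.022e23 = 0.008255 mol.
Fraction absorbed: 1 − 10^(−0.342) = 0.5450.
Photons absorbed: 0.5450 × 0.008255 = 0.004499 mol.
Product: Φ × n_abs = 0.43 × 0.004499 = 0.001935 mol.
Mass: 0.001935 × 180.2 = 0.3487 g = 350 mg.

350 mg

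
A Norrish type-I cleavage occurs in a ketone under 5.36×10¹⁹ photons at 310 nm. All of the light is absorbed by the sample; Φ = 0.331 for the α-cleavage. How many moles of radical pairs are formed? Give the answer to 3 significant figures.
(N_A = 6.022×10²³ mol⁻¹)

Moles of photons: 5.36×10¹⁹ / 6.022×10²³ = 8.901×10⁻⁵ mol.
Product: Φ × n_abs = 0.331 × 8.901×10⁻⁵ = 2.946×10⁻⁵ mol.

2.95×10⁻⁵ mol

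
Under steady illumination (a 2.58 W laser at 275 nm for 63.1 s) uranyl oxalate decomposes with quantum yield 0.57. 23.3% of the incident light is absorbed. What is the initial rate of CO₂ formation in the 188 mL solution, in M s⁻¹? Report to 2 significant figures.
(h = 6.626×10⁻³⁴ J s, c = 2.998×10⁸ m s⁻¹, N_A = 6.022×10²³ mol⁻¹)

4.2×10⁻⁶ M s⁻¹

Photon energy at 275 nm: hc/λ = (6.626×10⁻³⁴)(2.998×10⁸)/(275×10⁻⁹) = 7.224×10⁻¹⁹ J.
Energy delivered: (2.58 W)(63.1 s) = 162.8 J.
Photons incident: 162.8 / 7.224×10⁻¹⁹ = 2.254×10²⁰, i.e. 2.254×10²⁰/6.022×10²³ = 3.743×10⁻⁴ mol.
Photons absorbed: 0.233 × 3.743×10⁻⁴ = 8.721×10⁻⁵ mol.
Product formed: 0.57 × 8.721×10⁻⁵ = 4.971×10⁻⁵ mol.
Rate: 4.971×10⁻⁵ mol / (63.1 s × 0.188 L) = 4.2×10⁻⁶ M s⁻¹.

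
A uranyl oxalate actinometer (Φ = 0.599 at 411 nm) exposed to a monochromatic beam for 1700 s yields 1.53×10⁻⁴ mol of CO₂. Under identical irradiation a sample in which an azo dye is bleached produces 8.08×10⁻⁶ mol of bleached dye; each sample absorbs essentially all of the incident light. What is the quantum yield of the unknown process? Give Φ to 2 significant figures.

Photons absorbed by the actinometer: 1.53×10⁻⁴ / 0.599 = 2.554×10⁻⁴ mol.
Φ(unknown) = 8.08×10⁻⁶ / 2.554×10⁻⁴ = 0.032.

Φ = 0.032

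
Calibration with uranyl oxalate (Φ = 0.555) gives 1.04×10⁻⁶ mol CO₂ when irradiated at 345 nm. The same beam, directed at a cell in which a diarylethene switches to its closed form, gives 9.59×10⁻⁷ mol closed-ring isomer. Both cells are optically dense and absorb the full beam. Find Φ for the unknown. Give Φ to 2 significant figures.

Photons absorbed by the actinometer: 1.04×10⁻⁶ / 0.555 = 1.874×10⁻⁶ mol.
Φ(unknown) = 9.59×10⁻⁷ / 1.874×10⁻⁶ = 0.51.

Φ = 0.51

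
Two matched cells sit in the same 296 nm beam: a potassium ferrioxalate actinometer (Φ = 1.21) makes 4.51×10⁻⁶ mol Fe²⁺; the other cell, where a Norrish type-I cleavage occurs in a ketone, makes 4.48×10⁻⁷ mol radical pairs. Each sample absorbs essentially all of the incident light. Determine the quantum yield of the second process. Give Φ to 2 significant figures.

Φ = 0.12

Photons absorbed by the actinometer: 4.51×10⁻⁶ / 1.21 = 3.727×10⁻⁶ mol.
Φ(unknown) = 4.48×10⁻⁷ / 3.727×10⁻⁶ = 0.12.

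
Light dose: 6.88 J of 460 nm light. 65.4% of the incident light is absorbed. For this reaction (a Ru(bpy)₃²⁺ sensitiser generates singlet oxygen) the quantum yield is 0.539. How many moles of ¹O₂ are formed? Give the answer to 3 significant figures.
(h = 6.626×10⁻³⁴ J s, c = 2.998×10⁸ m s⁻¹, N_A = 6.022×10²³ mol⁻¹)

9.33×10⁻⁶ mol

Photon energy at 460 nm: hc/λ = (6.626×10⁻³⁴)(2.998×10⁸)/(460×10⁻⁹) = 4.318×10⁻¹⁹ J.
Photons incident: 6.88 / 4.318×10⁻¹⁹ = 1.593×10¹⁹, i.e. 1.593×10¹⁹/6.022×10²³ = 2.645×10⁻⁵ mol.
Photons absorbed: 0.654 × 2.645×10⁻⁵ = 1.730×10⁻⁵ mol.
Product: Φ × n_abs = 0.539 × 1.730×10⁻⁵ = 9.325×10⁻⁶ mol.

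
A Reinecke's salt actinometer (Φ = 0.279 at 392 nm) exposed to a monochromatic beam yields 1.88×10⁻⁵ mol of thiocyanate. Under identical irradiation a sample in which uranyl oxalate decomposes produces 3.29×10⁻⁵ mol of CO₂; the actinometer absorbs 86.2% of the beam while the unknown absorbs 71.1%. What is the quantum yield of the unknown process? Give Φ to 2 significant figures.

Φ = 0.59

Photons absorbed by the actinometer: 1.88×10⁻⁵ / 0.279 = 6.738×10⁻⁵ mol.
Incident flux: 6.738×10⁻⁵ / 0.862 = 7.817×10⁻⁵ einstein.
Absorbed by unknown: 0.711 × 7.817×10⁻⁵ = 5.558×10⁻⁵ mol.
Φ(unknown) = 3.29×10⁻⁵ / 5.558×10⁻⁵ = 0.59.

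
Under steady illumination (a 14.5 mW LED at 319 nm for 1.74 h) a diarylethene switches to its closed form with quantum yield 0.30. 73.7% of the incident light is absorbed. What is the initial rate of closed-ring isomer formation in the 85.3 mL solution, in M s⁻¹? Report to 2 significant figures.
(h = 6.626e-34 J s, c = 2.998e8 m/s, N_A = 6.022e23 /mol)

Photon energy at 319 nm: hc/λ = (6.626e-34)(2.998e8)/(319e-9) = 6.227e-19 J.
Energy delivered: (14.5 mW)(6264 s) = 90.83 J.
Photons incident: 90.83 / 6.227e-19 = 1.459e20, i.e. 1.459e20/6.022e23 = 2.423e-4 mol.
Photons absorbed: 0.737 × 2.423e-4 = 1.786e-4 mol.
Product formed: 0.30 × 1.786e-4 = 5.358e-5 mol.
Rate: 5.358e-5 mol / (6264 s × 0.0853 L) = 1.0e-7 M s⁻¹.

1.0e-7 M s⁻¹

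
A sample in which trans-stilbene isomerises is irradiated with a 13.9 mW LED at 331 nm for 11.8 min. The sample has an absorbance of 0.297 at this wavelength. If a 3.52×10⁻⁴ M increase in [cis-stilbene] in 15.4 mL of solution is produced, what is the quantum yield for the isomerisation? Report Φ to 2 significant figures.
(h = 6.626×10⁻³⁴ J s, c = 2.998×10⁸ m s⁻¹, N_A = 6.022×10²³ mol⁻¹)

Product: (3.52×10⁻⁴ M)(0.0154 L) = 5.421×10⁻⁶ mol.
Photon energy at 331 nm: hc/λ = (6.626×10⁻³⁴)(2.998×10⁸)/(331×10⁻⁹) = 6.001×10⁻¹⁹ J.
Energy delivered: (13.9 mW)(708 s) = 9.841 J.
Photons incident: 9.841 / 6.001×10⁻¹⁹ = 1.640×10¹⁹, i.e. 1.640×10¹⁹/6.022×10²³ = 2.723×10⁻⁵ mol.
Fraction absorbed: 1 − 10^(−0.297) = 0.4953.
Photons absorbed: 0.4953 × 2.723×10⁻⁵ = 1.349×10⁻⁵ mol.
Φ = 5.421×10⁻⁶ mol / 1.349×10⁻⁵ mol photons = 0.40.

Φ = 0.40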